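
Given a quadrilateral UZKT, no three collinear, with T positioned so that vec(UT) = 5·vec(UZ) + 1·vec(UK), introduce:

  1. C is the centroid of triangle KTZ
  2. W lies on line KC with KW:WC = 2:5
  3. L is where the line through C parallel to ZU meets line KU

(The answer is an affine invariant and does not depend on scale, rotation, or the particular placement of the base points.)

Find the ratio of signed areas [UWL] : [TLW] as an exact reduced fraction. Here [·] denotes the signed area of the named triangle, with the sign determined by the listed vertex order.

[UWL]:[TLW] = -8/21

Choose coordinates U = (0, 0), Z = (1, 0), K = (0, 1), T = (5, 1).
1. C is the centroid of triangle KTZ ⇒ C = (2, 2/3)
2. W lies on line KC with KW:WC = 2:5 ⇒ W = (4/7, 19/21)
3. L is where the line through C parallel to ZU meets line KU ⇒ L = (0, 2/3)
2·[UWL] = 8/21, 2·[TLW] = -1
[UWL]:[TLW] = 8/21:-1 = -8/21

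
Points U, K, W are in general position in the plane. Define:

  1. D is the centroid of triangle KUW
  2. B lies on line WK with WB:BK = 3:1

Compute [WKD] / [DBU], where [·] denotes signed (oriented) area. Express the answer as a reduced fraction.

[WKD]:[DBU] = 2

Work in coordinates with U = (0, 0), K = (1, 0), W = (0, 1).
1. D is the centroid of triangle KUW ⇒ D = (1/3, 1/3)
2. B lies on line WK with WB:BK = 3:1 ⇒ B = (3/4, 1/4)
2·[WKD] = -1/3, 2·[DBU] = -1/6
[WKD]:[DBU] = -1/3:-1/6 = 2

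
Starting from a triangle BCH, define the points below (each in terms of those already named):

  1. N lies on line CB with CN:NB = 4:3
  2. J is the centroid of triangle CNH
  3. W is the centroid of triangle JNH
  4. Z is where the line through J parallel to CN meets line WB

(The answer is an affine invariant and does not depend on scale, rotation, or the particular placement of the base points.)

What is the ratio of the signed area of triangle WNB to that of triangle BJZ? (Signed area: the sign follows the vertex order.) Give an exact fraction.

Choose coordinates B = (0, 0), C = (1, 0), H = (0, 1).
1. N lies on line CB with CN:NB = 4:3 ⇒ N = (3/7, 0)
2. J is the centroid of triangle CNH ⇒ J = (10/21, 1/3)
3. W is the centroid of triangle JNH ⇒ W = (19/63, 4/9)
4. Z is where the line through J parallel to CN meets line WB ⇒ Z = (19/84, 1/3)
2·[WNB] = -4/21, 2·[BJZ] = 1/12
[WNB]:[BJZ] = -4/21:1/12 = -16/7

[WNB]:[BJZ] = -16/7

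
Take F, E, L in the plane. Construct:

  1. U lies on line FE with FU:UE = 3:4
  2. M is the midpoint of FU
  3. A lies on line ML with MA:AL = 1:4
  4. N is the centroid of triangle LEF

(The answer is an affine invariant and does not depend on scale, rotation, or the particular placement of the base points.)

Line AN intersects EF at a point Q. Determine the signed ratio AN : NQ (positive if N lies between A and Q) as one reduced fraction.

Set F = (0, 0), E = (1, 0), L = (0, 1); any affine frame gives the same invariant.
1. U lies on line FE with FU:UE = 3:4 ⇒ U = (3/7, 0)
2. M is the midpoint of FU ⇒ M = (3/14, 0)
3. A lies on line ML with MA:AL = 1:4 ⇒ A = (6/35, 1/5)
4. N is the centroid of triangle LEF ⇒ N = (1/3, 1/3)
line AN meets EF at Q = (-1/14, 0)
N = A + t·(Q−A) with t = -2/3, so AN:NQ = -2/3:5/3

AN:NQ = -2/5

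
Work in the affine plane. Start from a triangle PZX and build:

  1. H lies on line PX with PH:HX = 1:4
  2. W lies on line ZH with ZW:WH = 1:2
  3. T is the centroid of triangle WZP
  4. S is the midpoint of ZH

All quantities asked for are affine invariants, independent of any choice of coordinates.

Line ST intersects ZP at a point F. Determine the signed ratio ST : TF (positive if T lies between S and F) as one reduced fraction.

ST:TF = 7/2

Assign P = (0, 0), Z = (1, 0), X = (0, 1) — the answer is frame-independent, so this choice is without loss of generality.
1. H lies on line PX with PH:HX = 1:4 ⇒ H = (0, 1/5)
2. W lies on line ZH with ZW:WH = 1:2 ⇒ W = (2/3, 1/15)
3. T is the centroid of triangle WZP ⇒ T = (5/9, 1/45)
4. S is the midpoint of ZH ⇒ S = (1/2, 1/10)
line ST meets ZP at F = (4/7, 0)
T = S + t·(F−S) with t = 7/9, so ST:TF = 7/9:2/9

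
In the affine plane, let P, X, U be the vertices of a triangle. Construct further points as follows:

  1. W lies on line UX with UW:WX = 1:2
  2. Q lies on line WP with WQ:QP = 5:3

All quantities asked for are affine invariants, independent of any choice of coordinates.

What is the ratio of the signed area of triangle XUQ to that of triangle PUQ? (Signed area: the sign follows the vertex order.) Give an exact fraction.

[XUQ]:[PUQ] = -5

Assign P = (0, 0), X = (1, 0), U = (0, 1) — the answer is frame-independent, so this choice is without loss of generality.
1. W lies on line UX with UW:WX = 1:2 ⇒ W = (1/3, 2/3)
2. Q lies on line WP with WQ:QP = 5:3 ⇒ Q = (1/8, 1/4)
2·[XUQ] = 5/8, 2·[PUQ] = -1/8
[XUQ]:[PUQ] = 5/8:-1/8 = -5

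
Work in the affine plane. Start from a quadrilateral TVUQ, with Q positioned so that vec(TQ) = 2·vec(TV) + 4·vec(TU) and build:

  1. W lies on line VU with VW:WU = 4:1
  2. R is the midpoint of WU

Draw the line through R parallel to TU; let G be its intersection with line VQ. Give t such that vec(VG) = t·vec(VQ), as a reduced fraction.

Work in coordinates with T = (0, 0), V = (1, 0), U = (0, 1), Q = (2, 4).
1. W lies on line VU with VW:WU = 4:1 ⇒ W = (1/5, 4/5)
2. R is the midpoint of WU ⇒ R = (1/10, 9/10)
through R parallel to TU: direction (0, 1); meets VQ at G = (1/10, -18/5)
G = V + t·(Q−V) with t = -9/10

t = -9/10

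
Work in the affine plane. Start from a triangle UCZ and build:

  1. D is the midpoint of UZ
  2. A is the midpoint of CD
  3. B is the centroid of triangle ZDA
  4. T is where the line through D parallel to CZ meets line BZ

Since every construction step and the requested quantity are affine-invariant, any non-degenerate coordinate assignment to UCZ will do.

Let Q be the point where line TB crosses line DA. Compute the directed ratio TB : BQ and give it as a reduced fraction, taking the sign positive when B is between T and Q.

Work in coordinates with U = (0, 0), C = (1, 0), Z = (0, 1).
1. D is the midpoint of UZ ⇒ D = (0, 1/2)
2. A is the midpoint of CD ⇒ A = (1/2, 1/4)
3. B is the centroid of triangle ZDA ⇒ B = (1/6, 7/12)
4. T is where the line through D parallel to CZ meets line BZ ⇒ T = (1/3, 1/6)
line TB meets DA at Q = (1/4, 3/8)
B = T + t·(Q−T) with t = 2, so TB:BQ = 2:-1

TB:BQ = -2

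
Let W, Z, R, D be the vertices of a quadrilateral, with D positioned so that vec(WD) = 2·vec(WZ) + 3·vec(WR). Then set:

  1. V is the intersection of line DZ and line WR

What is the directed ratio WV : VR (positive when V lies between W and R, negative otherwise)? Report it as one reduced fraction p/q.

WV:VR = -3/4

Work in coordinates with W = (0, 0), Z = (1, 0), R = (0, 1), D = (2, 3).
1. V is the intersection of line DZ and line WR ⇒ V = (0, -3)
V = W + t·(R−W) with t = -3, so WV:VR = t:(1−t) = -3:4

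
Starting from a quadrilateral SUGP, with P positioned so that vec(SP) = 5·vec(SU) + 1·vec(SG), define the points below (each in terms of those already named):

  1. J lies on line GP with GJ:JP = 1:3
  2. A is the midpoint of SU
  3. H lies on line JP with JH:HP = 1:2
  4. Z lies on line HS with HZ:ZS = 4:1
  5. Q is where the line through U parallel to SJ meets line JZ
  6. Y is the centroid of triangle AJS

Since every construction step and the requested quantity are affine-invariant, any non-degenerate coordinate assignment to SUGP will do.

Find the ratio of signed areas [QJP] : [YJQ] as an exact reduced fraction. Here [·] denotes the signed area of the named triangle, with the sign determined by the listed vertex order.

Set S = (0, 0), U = (1, 0), G = (0, 1), P = (5, 1); any affine frame gives the same invariant.
1. J lies on line GP with GJ:JP = 1:3 ⇒ J = (5/4, 1)
2. A is the midpoint of SU ⇒ A = (1/2, 0)
3. H lies on line JP with JH:HP = 1:2 ⇒ H = (5/2, 1)
4. Z lies on line HS with HZ:ZS = 4:1 ⇒ Z = (1/2, 1/5)
5. Q is where the line through U parallel to SJ meets line JZ ⇒ Q = (-7/4, -11/5)
6. Y is the centroid of triangle AJS ⇒ Y = (7/12, 1/3)
2·[QJP] = -12, 2·[YJQ] = -2/15
[QJP]:[YJQ] = -12:-2/15 = 90

[QJP]:[YJQ] = 90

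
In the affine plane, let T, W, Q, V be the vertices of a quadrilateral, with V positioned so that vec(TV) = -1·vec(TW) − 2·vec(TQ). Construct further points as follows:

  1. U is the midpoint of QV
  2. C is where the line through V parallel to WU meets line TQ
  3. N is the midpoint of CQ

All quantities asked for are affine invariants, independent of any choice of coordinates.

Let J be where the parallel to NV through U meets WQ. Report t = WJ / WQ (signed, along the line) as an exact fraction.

t = 3/4

Choose coordinates T = (0, 0), W = (1, 0), Q = (0, 1), V = (-1, -2).
1. U is the midpoint of QV ⇒ U = (-1/2, -1/2)
2. C is where the line through V parallel to WU meets line TQ ⇒ C = (0, -5/3)
3. N is the midpoint of CQ ⇒ N = (0, -1/3)
through U parallel to NV: direction (-1, -5/3); meets WQ at J = (1/4, 3/4)
J = W + t·(Q−W) with t = 3/4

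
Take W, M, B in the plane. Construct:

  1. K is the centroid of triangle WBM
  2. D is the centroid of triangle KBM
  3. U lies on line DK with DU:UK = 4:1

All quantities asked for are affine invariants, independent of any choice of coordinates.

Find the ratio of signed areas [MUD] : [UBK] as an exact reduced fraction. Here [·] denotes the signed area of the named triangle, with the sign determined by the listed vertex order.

Work in coordinates with W = (0, 0), M = (1, 0), B = (0, 1).
1. K is the centroid of triangle WBM ⇒ K = (1/3, 1/3)
2. D is the centroid of triangle KBM ⇒ D = (4/9, 4/9)
3. U lies on line DK with DU:UK = 4:1 ⇒ U = (16/45, 16/45)
2·[MUD] = -4/45, 2·[UBK] = 1/45
[MUD]:[UBK] = -4/45:1/45 = -4

[MUD]:[UBK] = -4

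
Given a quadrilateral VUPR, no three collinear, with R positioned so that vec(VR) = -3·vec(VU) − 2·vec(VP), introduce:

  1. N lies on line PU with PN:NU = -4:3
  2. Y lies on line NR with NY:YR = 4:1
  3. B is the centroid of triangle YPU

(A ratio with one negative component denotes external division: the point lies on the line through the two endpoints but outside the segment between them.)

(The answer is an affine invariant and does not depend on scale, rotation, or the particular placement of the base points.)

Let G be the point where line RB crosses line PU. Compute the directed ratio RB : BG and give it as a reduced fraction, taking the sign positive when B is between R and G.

Set V = (0, 0), U = (1, 0), P = (0, 1), R = (-3, -2); any affine frame gives the same invariant.
1. N lies on line PU with PN:NU = -4:3 ⇒ N = (4, -3)
2. Y lies on line NR with NY:YR = 4:1 ⇒ Y = (-8/5, -11/5)
3. B is the centroid of triangle YPU ⇒ B = (-1/5, -2/5)
line RB meets PU at G = (9/11, 2/11)
B = R + t·(G−R) with t = 11/15, so RB:BG = 11/15:4/15

RB:BG = 11/4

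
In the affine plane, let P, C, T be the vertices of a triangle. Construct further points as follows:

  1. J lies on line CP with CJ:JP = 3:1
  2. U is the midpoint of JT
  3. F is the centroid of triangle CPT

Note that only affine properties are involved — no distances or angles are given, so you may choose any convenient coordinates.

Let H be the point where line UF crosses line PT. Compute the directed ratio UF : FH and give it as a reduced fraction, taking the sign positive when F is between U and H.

UF:FH = -5/8

Choose coordinates P = (0, 0), C = (1, 0), T = (0, 1).
1. J lies on line CP with CJ:JP = 3:1 ⇒ J = (1/4, 0)
2. U is the midpoint of JT ⇒ U = (1/8, 1/2)
3. F is the centroid of triangle CPT ⇒ F = (1/3, 1/3)
line UF meets PT at H = (0, 3/5)
F = U + t·(H−U) with t = -5/3, so UF:FH = -5/3:8/3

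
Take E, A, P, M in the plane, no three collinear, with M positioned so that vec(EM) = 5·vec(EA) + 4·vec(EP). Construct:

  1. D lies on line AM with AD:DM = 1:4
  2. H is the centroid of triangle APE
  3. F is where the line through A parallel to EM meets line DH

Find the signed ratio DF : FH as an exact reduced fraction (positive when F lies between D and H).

DF:FH = -12/65

Choose coordinates E = (0, 0), A = (1, 0), P = (0, 1), M = (5, 4).
1. D lies on line AM with AD:DM = 1:4 ⇒ D = (9/5, 4/5)
2. H is the centroid of triangle APE ⇒ H = (1/3, 1/3)
3. F is where the line through A parallel to EM meets line DH ⇒ F = (113/53, 48/53)
F = D + t·(H−D) with t = -12/53, so DF:FH = t:(1−t) = -12/53:65/53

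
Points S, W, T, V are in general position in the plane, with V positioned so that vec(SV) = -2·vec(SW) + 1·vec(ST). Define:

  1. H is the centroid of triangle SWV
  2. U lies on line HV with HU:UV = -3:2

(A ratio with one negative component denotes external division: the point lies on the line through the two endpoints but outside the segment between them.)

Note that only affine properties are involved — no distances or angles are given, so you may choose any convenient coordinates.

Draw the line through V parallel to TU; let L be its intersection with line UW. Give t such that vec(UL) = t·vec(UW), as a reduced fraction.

t = 2/3

Set S = (0, 0), W = (1, 0), T = (0, 1), V = (-2, 1); any affine frame gives the same invariant.
1. H is the centroid of triangle SWV ⇒ H = (-1/3, 1/3)
2. U lies on line HV with HU:UV = -3:2 ⇒ U = (-16/3, 7/3)
through V parallel to TU: direction (-16/3, 4/3); meets UW at L = (-10/9, 7/9)
L = U + t·(W−U) with t = 2/3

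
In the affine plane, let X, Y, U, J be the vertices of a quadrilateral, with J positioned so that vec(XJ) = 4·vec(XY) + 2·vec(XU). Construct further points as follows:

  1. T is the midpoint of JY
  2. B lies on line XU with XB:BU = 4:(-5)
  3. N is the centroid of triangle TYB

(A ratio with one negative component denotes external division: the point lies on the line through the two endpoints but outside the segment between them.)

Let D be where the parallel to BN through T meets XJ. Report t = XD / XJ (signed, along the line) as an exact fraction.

t = 19/29

Choose coordinates X = (0, 0), Y = (1, 0), U = (0, 1), J = (4, 2).
1. T is the midpoint of JY ⇒ T = (5/2, 1)
2. B lies on line XU with XB:BU = 4:(-5) ⇒ B = (0, -4)
3. N is the centroid of triangle TYB ⇒ N = (7/6, -1)
through T parallel to BN: direction (7/6, 3); meets XJ at D = (76/29, 38/29)
D = X + t·(J−X) with t = 19/29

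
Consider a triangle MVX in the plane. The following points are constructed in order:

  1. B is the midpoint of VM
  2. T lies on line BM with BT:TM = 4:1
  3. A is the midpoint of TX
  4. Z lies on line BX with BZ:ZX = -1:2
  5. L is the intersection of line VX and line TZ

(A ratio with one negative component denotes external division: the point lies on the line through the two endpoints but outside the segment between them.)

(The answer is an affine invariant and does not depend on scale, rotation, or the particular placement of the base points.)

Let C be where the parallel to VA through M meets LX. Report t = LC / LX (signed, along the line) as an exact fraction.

Work in coordinates with M = (0, 0), V = (1, 0), X = (0, 1).
1. B is the midpoint of VM ⇒ B = (1/2, 0)
2. T lies on line BM with BT:TM = 4:1 ⇒ T = (1/10, 0)
3. A is the midpoint of TX ⇒ A = (1/20, 1/2)
4. Z lies on line BX with BZ:ZX = -1:2 ⇒ Z = (1, -1)
5. L is the intersection of line VX and line TZ ⇒ L = (-8, 9)
through M parallel to VA: direction (-19/20, 1/2); meets LX at C = (19/9, -10/9)
C = L + t·(X−L) with t = 91/72

t = 91/72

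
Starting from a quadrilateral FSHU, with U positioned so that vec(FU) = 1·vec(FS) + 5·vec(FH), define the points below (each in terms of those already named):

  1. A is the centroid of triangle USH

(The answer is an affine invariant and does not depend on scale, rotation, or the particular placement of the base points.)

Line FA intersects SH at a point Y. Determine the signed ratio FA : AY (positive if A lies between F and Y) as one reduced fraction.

Choose coordinates F = (0, 0), S = (1, 0), H = (0, 1), U = (1, 5).
1. A is the centroid of triangle USH ⇒ A = (2/3, 2)
line FA meets SH at Y = (1/4, 3/4)
A = F + t·(Y−F) with t = 8/3, so FA:AY = 8/3:-5/3

FA:AY = -8/5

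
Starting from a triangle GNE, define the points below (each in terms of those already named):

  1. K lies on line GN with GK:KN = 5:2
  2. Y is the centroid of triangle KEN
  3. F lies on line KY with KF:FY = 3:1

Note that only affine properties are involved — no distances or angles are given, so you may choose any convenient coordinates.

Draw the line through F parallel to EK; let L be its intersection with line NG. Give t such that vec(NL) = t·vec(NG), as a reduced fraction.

t = 3/14

Choose coordinates G = (0, 0), N = (1, 0), E = (0, 1).
1. K lies on line GN with GK:KN = 5:2 ⇒ K = (5/7, 0)
2. Y is the centroid of triangle KEN ⇒ Y = (4/7, 1/3)
3. F lies on line KY with KF:FY = 3:1 ⇒ F = (17/28, 1/4)
through F parallel to EK: direction (5/7, -1); meets NG at L = (11/14, 0)
L = N + t·(G−N) with t = 3/14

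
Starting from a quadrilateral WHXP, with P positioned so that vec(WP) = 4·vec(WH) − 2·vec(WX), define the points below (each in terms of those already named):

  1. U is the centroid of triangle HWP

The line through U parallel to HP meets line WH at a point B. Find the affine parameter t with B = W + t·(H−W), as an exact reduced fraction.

t = 2/3

Set W = (0, 0), H = (1, 0), X = (0, 1), P = (4, -2); any affine frame gives the same invariant.
1. U is the centroid of triangle HWP ⇒ U = (5/3, -2/3)
through U parallel to HP: direction (3, -2); meets WH at B = (2/3, 0)
B = W + t·(H−W) with t = 2/3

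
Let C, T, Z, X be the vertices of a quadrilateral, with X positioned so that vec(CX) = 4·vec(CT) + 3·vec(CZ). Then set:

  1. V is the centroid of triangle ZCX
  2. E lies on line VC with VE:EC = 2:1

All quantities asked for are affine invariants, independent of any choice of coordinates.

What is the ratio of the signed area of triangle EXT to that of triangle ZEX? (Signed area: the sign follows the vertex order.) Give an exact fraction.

[EXT]:[ZEX] = -27/28

Set C = (0, 0), T = (1, 0), Z = (0, 1), X = (4, 3); any affine frame gives the same invariant.
1. V is the centroid of triangle ZCX ⇒ V = (4/3, 4/3)
2. E lies on line VC with VE:EC = 2:1 ⇒ E = (4/9, 4/9)
2·[EXT] = -3, 2·[ZEX] = 28/9
[EXT]:[ZEX] = -3:28/9 = -27/28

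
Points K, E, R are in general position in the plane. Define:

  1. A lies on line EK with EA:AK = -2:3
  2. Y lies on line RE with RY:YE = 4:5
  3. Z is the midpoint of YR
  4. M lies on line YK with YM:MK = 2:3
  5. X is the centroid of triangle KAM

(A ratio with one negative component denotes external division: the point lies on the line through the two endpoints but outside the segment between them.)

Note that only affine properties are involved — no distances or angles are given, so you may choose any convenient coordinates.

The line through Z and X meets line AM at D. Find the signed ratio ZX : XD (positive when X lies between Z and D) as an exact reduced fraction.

ZX:XD = -23/5

Choose coordinates K = (0, 0), E = (1, 0), R = (0, 1).
1. A lies on line EK with EA:AK = -2:3 ⇒ A = (3, 0)
2. Y lies on line RE with RY:YE = 4:5 ⇒ Y = (4/9, 5/9)
3. Z is the midpoint of YR ⇒ Z = (2/9, 7/9)
4. M lies on line YK with YM:MK = 2:3 ⇒ M = (4/15, 1/3)
5. X is the centroid of triangle KAM ⇒ X = (49/45, 1/9)
line ZX meets AM at D = (932/1035, 53/207)
X = Z + t·(D−Z) with t = 23/18, so ZX:XD = 23/18:-5/18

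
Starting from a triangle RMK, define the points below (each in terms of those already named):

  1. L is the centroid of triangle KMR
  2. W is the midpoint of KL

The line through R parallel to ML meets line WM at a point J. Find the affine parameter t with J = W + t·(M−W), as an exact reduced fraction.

Choose coordinates R = (0, 0), M = (1, 0), K = (0, 1).
1. L is the centroid of triangle KMR ⇒ L = (1/3, 1/3)
2. W is the midpoint of KL ⇒ W = (1/6, 2/3)
through R parallel to ML: direction (-2/3, 1/3); meets WM at J = (8/3, -4/3)
J = W + t·(M−W) with t = 3

t = 3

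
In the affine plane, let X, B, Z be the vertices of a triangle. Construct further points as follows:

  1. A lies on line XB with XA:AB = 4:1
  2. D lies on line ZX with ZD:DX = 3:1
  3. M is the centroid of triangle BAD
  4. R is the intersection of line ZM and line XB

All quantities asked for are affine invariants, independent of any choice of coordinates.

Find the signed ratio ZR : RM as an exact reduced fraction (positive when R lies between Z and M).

ZR:RM = -12

Work in coordinates with X = (0, 0), B = (1, 0), Z = (0, 1).
1. A lies on line XB with XA:AB = 4:1 ⇒ A = (4/5, 0)
2. D lies on line ZX with ZD:DX = 3:1 ⇒ D = (0, 1/4)
3. M is the centroid of triangle BAD ⇒ M = (3/5, 1/12)
4. R is the intersection of line ZM and line XB ⇒ R = (36/55, 0)
R = Z + t·(M−Z) with t = 12/11, so ZR:RM = t:(1−t) = 12/11:-1/11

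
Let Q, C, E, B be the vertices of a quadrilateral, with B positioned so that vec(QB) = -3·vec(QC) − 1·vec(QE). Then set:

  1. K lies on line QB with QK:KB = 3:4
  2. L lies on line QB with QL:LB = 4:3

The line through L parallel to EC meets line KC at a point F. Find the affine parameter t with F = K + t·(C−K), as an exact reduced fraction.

t = -4/19

Assign Q = (0, 0), C = (1, 0), E = (0, 1), B = (-3, -1) — the answer is frame-independent, so this choice is without loss of generality.
1. K lies on line QB with QK:KB = 3:4 ⇒ K = (-9/7, -3/7)
2. L lies on line QB with QL:LB = 4:3 ⇒ L = (-12/7, -4/7)
through L parallel to EC: direction (1, -1); meets KC at F = (-235/133, -69/133)
F = K + t·(C−K) with t = -4/19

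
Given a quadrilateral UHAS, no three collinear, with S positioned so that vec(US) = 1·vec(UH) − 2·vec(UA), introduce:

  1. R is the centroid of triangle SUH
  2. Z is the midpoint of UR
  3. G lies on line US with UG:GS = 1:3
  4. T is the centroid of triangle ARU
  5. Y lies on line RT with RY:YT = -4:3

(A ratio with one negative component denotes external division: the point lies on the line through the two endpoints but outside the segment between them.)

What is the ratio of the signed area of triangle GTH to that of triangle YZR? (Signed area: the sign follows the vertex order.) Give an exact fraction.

Assign U = (0, 0), H = (1, 0), A = (0, 1), S = (1, -2) — the answer is frame-independent, so this choice is without loss of generality.
1. R is the centroid of triangle SUH ⇒ R = (2/3, -2/3)
2. Z is the midpoint of UR ⇒ Z = (1/3, -1/3)
3. G lies on line US with UG:GS = 1:3 ⇒ G = (1/4, -1/2)
4. T is the centroid of triangle ARU ⇒ T = (2/9, 1/9)
5. Y lies on line RT with RY:YT = -4:3 ⇒ Y = (-10/9, 22/9)
2·[GTH] = -17/36, 2·[YZR] = 4/9
[GTH]:[YZR] = -17/36:4/9 = -17/16

[GTH]:[YZR] = -17/16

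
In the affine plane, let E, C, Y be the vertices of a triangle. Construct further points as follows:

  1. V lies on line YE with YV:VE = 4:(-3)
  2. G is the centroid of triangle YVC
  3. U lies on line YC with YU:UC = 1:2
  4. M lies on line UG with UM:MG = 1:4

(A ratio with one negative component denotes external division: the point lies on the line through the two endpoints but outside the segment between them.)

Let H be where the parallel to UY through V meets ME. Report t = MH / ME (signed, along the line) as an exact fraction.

Set E = (0, 0), C = (1, 0), Y = (0, 1); any affine frame gives the same invariant.
1. V lies on line YE with YV:VE = 4:(-3) ⇒ V = (0, -3)
2. G is the centroid of triangle YVC ⇒ G = (1/3, -2/3)
3. U lies on line YC with YU:UC = 1:2 ⇒ U = (1/3, 2/3)
4. M lies on line UG with UM:MG = 1:4 ⇒ M = (1/3, 2/5)
through V parallel to UY: direction (-1/3, 1/3); meets ME at H = (-15/11, -18/11)
H = M + t·(E−M) with t = 56/11

t = 56/11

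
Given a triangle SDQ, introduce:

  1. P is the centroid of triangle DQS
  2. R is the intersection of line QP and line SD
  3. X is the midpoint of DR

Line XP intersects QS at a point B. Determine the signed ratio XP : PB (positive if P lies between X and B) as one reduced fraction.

XP:PB = 5/4

Set S = (0, 0), D = (1, 0), Q = (0, 1); any affine frame gives the same invariant.
1. P is the centroid of triangle DQS ⇒ P = (1/3, 1/3)
2. R is the intersection of line QP and line SD ⇒ R = (1/2, 0)
3. X is the midpoint of DR ⇒ X = (3/4, 0)
line XP meets QS at B = (0, 3/5)
P = X + t·(B−X) with t = 5/9, so XP:PB = 5/9:4/9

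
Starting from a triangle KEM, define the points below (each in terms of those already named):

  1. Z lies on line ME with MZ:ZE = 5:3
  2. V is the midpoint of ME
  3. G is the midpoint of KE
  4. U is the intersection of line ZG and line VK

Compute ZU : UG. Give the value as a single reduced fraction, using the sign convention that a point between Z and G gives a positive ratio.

ZU:UG = -1/2

Choose coordinates K = (0, 0), E = (1, 0), M = (0, 1).
1. Z lies on line ME with MZ:ZE = 5:3 ⇒ Z = (5/8, 3/8)
2. V is the midpoint of ME ⇒ V = (1/2, 1/2)
3. G is the midpoint of KE ⇒ G = (1/2, 0)
4. U is the intersection of line ZG and line VK ⇒ U = (3/4, 3/4)
U = Z + t·(G−Z) with t = -1, so ZU:UG = t:(1−t) = -1:2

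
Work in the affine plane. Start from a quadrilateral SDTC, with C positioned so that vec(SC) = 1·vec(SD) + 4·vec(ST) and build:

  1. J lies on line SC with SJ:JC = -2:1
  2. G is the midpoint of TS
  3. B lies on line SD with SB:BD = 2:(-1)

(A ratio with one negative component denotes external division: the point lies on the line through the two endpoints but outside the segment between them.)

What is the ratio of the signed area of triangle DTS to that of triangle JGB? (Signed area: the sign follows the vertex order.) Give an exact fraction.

[DTS]:[JGB] = 1/16

Choose coordinates S = (0, 0), D = (1, 0), T = (0, 1), C = (1, 4).
1. J lies on line SC with SJ:JC = -2:1 ⇒ J = (2, 8)
2. G is the midpoint of TS ⇒ G = (0, 1/2)
3. B lies on line SD with SB:BD = 2:(-1) ⇒ B = (2, 0)
2·[DTS] = 1, 2·[JGB] = 16
[DTS]:[JGB] = 1:16 = 1/16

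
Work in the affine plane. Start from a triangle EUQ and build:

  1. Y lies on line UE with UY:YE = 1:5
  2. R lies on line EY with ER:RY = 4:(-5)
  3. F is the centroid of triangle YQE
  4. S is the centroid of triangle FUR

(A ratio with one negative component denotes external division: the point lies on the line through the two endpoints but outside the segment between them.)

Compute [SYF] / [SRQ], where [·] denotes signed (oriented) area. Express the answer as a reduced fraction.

Set E = (0, 0), U = (1, 0), Q = (0, 1); any affine frame gives the same invariant.
1. Y lies on line UE with UY:YE = 1:5 ⇒ Y = (5/6, 0)
2. R lies on line EY with ER:RY = 4:(-5) ⇒ R = (-10/3, 0)
3. F is the centroid of triangle YQE ⇒ F = (5/18, 1/3)
4. S is the centroid of triangle FUR ⇒ S = (-37/54, 1/9)
2·[SYF] = 4/9, 2·[SRQ] = -41/18
[SYF]:[SRQ] = 4/9:-41/18 = -8/41

[SYF]:[SRQ] = -8/41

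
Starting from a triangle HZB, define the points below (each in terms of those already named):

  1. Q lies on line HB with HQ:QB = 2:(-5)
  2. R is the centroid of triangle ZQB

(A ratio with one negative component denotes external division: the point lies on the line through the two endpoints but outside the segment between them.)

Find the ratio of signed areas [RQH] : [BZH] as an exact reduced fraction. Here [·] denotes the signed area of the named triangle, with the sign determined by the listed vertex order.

Set H = (0, 0), Z = (1, 0), B = (0, 1); any affine frame gives the same invariant.
1. Q lies on line HB with HQ:QB = 2:(-5) ⇒ Q = (0, -2/3)
2. R is the centroid of triangle ZQB ⇒ R = (1/3, 1/9)
2·[RQH] = -2/9, 2·[BZH] = -1
[RQH]:[BZH] = -2/9:-1 = 2/9

[RQH]:[BZH] = 2/9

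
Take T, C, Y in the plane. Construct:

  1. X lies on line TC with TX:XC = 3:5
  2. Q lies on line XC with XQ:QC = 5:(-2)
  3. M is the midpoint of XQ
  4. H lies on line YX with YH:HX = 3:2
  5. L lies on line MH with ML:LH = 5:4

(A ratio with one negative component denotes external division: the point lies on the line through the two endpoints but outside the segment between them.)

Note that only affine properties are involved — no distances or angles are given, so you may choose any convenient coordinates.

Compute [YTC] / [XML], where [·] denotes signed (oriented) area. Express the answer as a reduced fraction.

[YTC]:[XML] = 216/25

Assign T = (0, 0), C = (1, 0), Y = (0, 1) — the answer is frame-independent, so this choice is without loss of generality.
1. X lies on line TC with TX:XC = 3:5 ⇒ X = (3/8, 0)
2. Q lies on line XC with XQ:QC = 5:(-2) ⇒ Q = (17/12, 0)
3. M is the midpoint of XQ ⇒ M = (43/48, 0)
4. H lies on line YX with YH:HX = 3:2 ⇒ H = (9/40, 2/5)
5. L lies on line MH with ML:LH = 5:4 ⇒ L = (113/216, 2/9)
2·[YTC] = 1, 2·[XML] = 25/216
[YTC]:[XML] = 1:25/216 = 216/25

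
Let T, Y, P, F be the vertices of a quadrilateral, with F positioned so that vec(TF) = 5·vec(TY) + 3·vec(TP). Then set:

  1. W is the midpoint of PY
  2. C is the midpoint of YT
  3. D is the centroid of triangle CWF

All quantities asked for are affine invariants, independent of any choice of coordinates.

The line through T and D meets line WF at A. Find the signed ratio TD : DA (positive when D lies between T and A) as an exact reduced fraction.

TD:DA = 1/3

Work in coordinates with T = (0, 0), Y = (1, 0), P = (0, 1), F = (5, 3).
1. W is the midpoint of PY ⇒ W = (1/2, 1/2)
2. C is the midpoint of YT ⇒ C = (1/2, 0)
3. D is the centroid of triangle CWF ⇒ D = (2, 7/6)
line TD meets WF at A = (8, 14/3)
D = T + t·(A−T) with t = 1/4, so TD:DA = 1/4:3/4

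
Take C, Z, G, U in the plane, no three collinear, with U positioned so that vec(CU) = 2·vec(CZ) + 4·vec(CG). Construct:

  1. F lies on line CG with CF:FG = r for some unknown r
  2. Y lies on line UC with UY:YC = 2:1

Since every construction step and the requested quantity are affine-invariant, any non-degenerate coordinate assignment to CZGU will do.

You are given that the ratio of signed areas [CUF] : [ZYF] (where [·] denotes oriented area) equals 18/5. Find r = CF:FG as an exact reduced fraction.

Set C = (0, 0), Z = (1, 0), G = (0, 1), U = (2, 4); any affine frame gives the same invariant.
1. With CF:FG = r, write λ = r/(r+1) so F = C + λ·(G−C); F is affine-linear in λ
2. Y lies on line UC with UY:YC = 2:1 ⇒ Y = (2/3, 4/3)
Every point depending on F is an affine combination of F and λ-independent points, so each such coordinate is linear in λ; the λ² term in each signed area is a multiple of (G−C)×(G−C) = 0, so 2·[CUF] and 2·[ZYF] are each linear in λ. Evaluating at λ=0 and λ=1:
  2·[CUF] = 2·λ,   2·[ZYF] = -1/3·λ + 4/3
So [CUF]:[ZYF] = (2·λ) / (-1/3·λ + 4/3). Setting this equal to 18/5:
  2·λ = 18/5·(-1/3·λ + 4/3)  ⇒  λ = 3/2
Then r = λ/(1−λ) = (3/2)/(-1/2) = -3. Check: with r = -3, F = (0, 3/2) and [CUF]:[ZYF] = 18/5 as required.

r = -3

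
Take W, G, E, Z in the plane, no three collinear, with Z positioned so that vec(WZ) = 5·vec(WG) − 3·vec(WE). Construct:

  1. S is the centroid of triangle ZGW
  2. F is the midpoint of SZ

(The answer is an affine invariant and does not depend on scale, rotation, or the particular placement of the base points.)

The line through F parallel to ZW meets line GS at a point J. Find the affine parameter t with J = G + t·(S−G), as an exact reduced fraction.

t = 5/4

Work in coordinates with W = (0, 0), G = (1, 0), E = (0, 1), Z = (5, -3).
1. S is the centroid of triangle ZGW ⇒ S = (2, -1)
2. F is the midpoint of SZ ⇒ F = (7/2, -2)
through F parallel to ZW: direction (-5, 3); meets GS at J = (9/4, -5/4)
J = G + t·(S−G) with t = 5/4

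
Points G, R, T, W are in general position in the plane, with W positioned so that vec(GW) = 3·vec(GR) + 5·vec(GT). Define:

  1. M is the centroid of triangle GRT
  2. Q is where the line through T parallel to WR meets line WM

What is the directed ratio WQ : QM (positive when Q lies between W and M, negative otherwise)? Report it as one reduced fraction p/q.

WQ:QM = -7/3

Work in coordinates with G = (0, 0), R = (1, 0), T = (0, 1), W = (3, 5).
1. M is the centroid of triangle GRT ⇒ M = (1/3, 1/3)
2. Q is where the line through T parallel to WR meets line WM ⇒ Q = (-5/3, -19/6)
Q = W + t·(M−W) with t = 7/4, so WQ:QM = t:(1−t) = 7/4:-3/4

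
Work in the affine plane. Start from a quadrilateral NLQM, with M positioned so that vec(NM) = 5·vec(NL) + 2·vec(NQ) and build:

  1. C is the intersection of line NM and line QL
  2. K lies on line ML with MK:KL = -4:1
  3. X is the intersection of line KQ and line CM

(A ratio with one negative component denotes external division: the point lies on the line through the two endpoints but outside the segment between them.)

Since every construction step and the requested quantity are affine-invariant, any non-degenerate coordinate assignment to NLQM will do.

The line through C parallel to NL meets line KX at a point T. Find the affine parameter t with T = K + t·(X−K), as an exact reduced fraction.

Set N = (0, 0), L = (1, 0), Q = (0, 1), M = (5, 2); any affine frame gives the same invariant.
1. C is the intersection of line NM and line QL ⇒ C = (5/7, 2/7)
2. K lies on line ML with MK:KL = -4:1 ⇒ K = (-1/3, -2/3)
3. X is the intersection of line KQ and line CM ⇒ X = (-5/23, -2/23)
through C parallel to NL: direction (1, 0); meets KX at T = (-1/7, 2/7)
T = K + t·(X−K) with t = 23/14

t = 23/14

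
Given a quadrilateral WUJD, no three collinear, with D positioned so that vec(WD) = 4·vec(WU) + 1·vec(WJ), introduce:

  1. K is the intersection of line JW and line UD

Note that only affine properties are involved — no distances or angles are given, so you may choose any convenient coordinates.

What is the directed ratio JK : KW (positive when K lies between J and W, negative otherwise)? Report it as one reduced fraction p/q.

Choose coordinates W = (0, 0), U = (1, 0), J = (0, 1), D = (4, 1).
1. K is the intersection of line JW and line UD ⇒ K = (0, -1/3)
K = J + t·(W−J) with t = 4/3, so JK:KW = t:(1−t) = 4/3:-1/3

JK:KW = -4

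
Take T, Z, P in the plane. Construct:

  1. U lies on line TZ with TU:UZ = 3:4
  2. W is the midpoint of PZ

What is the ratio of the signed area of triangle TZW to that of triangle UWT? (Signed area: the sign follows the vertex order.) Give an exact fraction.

Work in coordinates with T = (0, 0), Z = (1, 0), P = (0, 1).
1. U lies on line TZ with TU:UZ = 3:4 ⇒ U = (3/7, 0)
2. W is the midpoint of PZ ⇒ W = (1/2, 1/2)
2·[TZW] = 1/2, 2·[UWT] = 3/14
[TZW]:[UWT] = 1/2:3/14 = 7/3

[TZW]:[UWT] = 7/3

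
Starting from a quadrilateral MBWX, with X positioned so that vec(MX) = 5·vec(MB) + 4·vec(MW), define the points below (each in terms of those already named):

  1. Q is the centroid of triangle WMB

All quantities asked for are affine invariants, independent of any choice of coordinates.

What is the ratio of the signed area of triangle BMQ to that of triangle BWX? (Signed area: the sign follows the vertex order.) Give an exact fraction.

[BMQ]:[BWX] = 1/24

Assign M = (0, 0), B = (1, 0), W = (0, 1), X = (5, 4) — the answer is frame-independent, so this choice is without loss of generality.
1. Q is the centroid of triangle WMB ⇒ Q = (1/3, 1/3)
2·[BMQ] = -1/3, 2·[BWX] = -8
[BMQ]:[BWX] = -1/3:-8 = 1/24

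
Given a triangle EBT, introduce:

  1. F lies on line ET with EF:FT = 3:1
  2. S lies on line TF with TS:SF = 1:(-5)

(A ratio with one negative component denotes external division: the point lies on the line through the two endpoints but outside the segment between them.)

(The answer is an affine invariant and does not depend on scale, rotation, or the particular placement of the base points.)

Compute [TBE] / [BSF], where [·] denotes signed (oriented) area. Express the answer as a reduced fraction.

Assign E = (0, 0), B = (1, 0), T = (0, 1) — the answer is frame-independent, so this choice is without loss of generality.
1. F lies on line ET with EF:FT = 3:1 ⇒ F = (0, 3/4)
2. S lies on line TF with TS:SF = 1:(-5) ⇒ S = (0, 17/16)
2·[TBE] = -1, 2·[BSF] = 5/16
[TBE]:[BSF] = -1:5/16 = -16/5

[TBE]:[BSF] = -16/5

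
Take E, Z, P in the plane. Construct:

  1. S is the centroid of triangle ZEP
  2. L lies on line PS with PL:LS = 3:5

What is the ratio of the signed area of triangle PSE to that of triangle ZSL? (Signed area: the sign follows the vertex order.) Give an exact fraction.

Work in coordinates with E = (0, 0), Z = (1, 0), P = (0, 1).
1. S is the centroid of triangle ZEP ⇒ S = (1/3, 1/3)
2. L lies on line PS with PL:LS = 3:5 ⇒ L = (1/8, 3/4)
2·[PSE] = -1/3, 2·[ZSL] = -5/24
[PSE]:[ZSL] = -1/3:-5/24 = 8/5

[PSE]:[ZSL] = 8/5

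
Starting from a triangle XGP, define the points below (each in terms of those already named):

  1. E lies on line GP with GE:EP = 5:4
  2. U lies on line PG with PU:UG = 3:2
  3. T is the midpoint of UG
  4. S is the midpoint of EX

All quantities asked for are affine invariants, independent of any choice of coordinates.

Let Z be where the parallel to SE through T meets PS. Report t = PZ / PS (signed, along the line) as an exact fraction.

t = 9/5

Choose coordinates X = (0, 0), G = (1, 0), P = (0, 1).
1. E lies on line GP with GE:EP = 5:4 ⇒ E = (4/9, 5/9)
2. U lies on line PG with PU:UG = 3:2 ⇒ U = (3/5, 2/5)
3. T is the midpoint of UG ⇒ T = (4/5, 1/5)
4. S is the midpoint of EX ⇒ S = (2/9, 5/18)
through T parallel to SE: direction (2/9, 5/18); meets PS at Z = (2/5, -3/10)
Z = P + t·(S−P) with t = 9/5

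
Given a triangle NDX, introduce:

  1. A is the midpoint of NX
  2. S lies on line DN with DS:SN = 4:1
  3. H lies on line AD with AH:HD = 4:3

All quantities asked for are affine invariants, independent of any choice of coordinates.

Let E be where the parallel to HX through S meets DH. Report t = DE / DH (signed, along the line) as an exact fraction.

t = 44/15

Work in coordinates with N = (0, 0), D = (1, 0), X = (0, 1).
1. A is the midpoint of NX ⇒ A = (0, 1/2)
2. S lies on line DN with DS:SN = 4:1 ⇒ S = (1/5, 0)
3. H lies on line AD with AH:HD = 4:3 ⇒ H = (4/7, 3/14)
through S parallel to HX: direction (-4/7, 11/14); meets DH at E = (-9/35, 22/35)
E = D + t·(H−D) with t = 44/15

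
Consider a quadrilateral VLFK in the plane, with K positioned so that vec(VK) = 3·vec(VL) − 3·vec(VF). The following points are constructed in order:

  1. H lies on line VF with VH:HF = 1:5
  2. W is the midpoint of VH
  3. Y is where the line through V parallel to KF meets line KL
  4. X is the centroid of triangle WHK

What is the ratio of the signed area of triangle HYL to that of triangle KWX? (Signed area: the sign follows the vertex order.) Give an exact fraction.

[HYL]:[KWX] = -128

Choose coordinates V = (0, 0), L = (1, 0), F = (0, 1), K = (3, -3).
1. H lies on line VF with VH:HF = 1:5 ⇒ H = (0, 1/6)
2. W is the midpoint of VH ⇒ W = (0, 1/12)
3. Y is where the line through V parallel to KF meets line KL ⇒ Y = (9, -12)
4. X is the centroid of triangle WHK ⇒ X = (1, -11/12)
2·[HYL] = 32/3, 2·[KWX] = -1/12
[HYL]:[KWX] = 32/3:-1/12 = -128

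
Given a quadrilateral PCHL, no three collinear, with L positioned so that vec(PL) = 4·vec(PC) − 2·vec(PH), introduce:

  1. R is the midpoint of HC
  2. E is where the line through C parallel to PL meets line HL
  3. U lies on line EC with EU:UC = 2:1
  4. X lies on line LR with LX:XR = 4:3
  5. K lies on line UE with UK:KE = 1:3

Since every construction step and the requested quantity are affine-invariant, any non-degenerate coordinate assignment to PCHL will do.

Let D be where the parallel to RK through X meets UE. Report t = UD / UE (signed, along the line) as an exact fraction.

Set P = (0, 0), C = (1, 0), H = (0, 1), L = (4, -2); any affine frame gives the same invariant.
1. R is the midpoint of HC ⇒ R = (1/2, 1/2)
2. E is where the line through C parallel to PL meets line HL ⇒ E = (2, -1/2)
3. U lies on line EC with EU:UC = 2:1 ⇒ U = (4/3, -1/6)
4. X lies on line LR with LX:XR = 4:3 ⇒ X = (2, -4/7)
5. K lies on line UE with UK:KE = 1:3 ⇒ K = (3/2, -1/4)
through X parallel to RK: direction (1, -3/4); meets UE at D = (12/7, -5/14)
D = U + t·(E−U) with t = 4/7

t = 4/7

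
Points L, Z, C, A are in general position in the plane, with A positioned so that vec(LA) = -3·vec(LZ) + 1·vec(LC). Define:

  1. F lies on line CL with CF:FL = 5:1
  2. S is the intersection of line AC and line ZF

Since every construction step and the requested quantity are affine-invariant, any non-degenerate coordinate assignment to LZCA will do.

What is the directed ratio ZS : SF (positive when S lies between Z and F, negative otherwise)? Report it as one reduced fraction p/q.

Set L = (0, 0), Z = (1, 0), C = (0, 1), A = (-3, 1); any affine frame gives the same invariant.
1. F lies on line CL with CF:FL = 5:1 ⇒ F = (0, 1/6)
2. S is the intersection of line AC and line ZF ⇒ S = (-5, 1)
S = Z + t·(F−Z) with t = 6, so ZS:SF = t:(1−t) = 6:-5

ZS:SF = -6/5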